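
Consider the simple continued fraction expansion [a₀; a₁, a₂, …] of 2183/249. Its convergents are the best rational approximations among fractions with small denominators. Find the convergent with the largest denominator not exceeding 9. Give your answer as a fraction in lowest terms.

35/4

a_0 = 8: 8/1  (≤ bound)
a_1 = 1: 9/1  (≤ bound)
a_2 = 3: 35/4  (≤ bound)
a_3 = 3: 114/13  (> 9, stop)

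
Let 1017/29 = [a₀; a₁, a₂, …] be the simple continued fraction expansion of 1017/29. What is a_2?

2

1017 ÷ 29 → quotient 35, remainder 2
29 ÷ 2 → quotient 14, remainder 1
2 ÷ 1 → quotient 2, remainder 0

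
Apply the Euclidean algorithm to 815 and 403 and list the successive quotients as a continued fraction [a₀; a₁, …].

⌊815/403⌋ = 2, remainder 9
⌊403/9⌋ = 44, remainder 7
⌊9/7⌋ = 1, remainder 2
⌊7/2⌋ = 3, remainder 1
⌊2/1⌋ = 2, remainder 0

[2; 44, 1, 3, 2]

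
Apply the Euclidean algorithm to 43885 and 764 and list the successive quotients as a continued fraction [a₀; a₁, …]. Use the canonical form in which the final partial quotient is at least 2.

Apply division with remainder until the remainder is 0:
⌊43885/764⌋ = 57, remainder 337
⌊764/337⌋ = 2, remainder 90
⌊337/90⌋ = 3, remainder 67
⌊90/67⌋ = 1, remainder 23
⌊67/23⌋ = 2, remainder 21
⌊23/21⌋ = 1, remainder 2
⌊21/2⌋ = 10, remainder 1
⌊2/1⌋ = 2, remainder 0

[57; 2, 3, 1, 2, 1, 10, 2]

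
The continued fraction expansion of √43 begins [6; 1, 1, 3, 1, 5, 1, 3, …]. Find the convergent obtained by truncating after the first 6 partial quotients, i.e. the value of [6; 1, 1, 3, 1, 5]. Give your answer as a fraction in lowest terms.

a_0 = 6: 6/1
a_1 = 1: 7/1
a_2 = 1: 13/2
a_3 = 3: 46/7
a_4 = 1: 59/9
a_5 = 5: 341/52

341/52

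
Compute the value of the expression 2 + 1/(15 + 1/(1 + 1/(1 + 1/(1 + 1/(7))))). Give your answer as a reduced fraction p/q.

Use the convergent recurrence hₖ = aₖ·hₖ₋₁ + hₖ₋₂ (and likewise for the denominators kₖ):
a_0 = 2: 2/1
a_1 = 15: 31/15
a_2 = 1: 33/16
a_3 = 1: 64/31
a_4 = 1: 97/47
a_5 = 7: 743/360

743/360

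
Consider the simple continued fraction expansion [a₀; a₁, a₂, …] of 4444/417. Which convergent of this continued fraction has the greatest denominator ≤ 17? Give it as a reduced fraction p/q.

a_0 = 10: 10/1  (≤ bound)
a_1 = 1: 11/1  (≤ bound)
a_2 = 1: 21/2  (≤ bound)
a_3 = 1: 32/3  (≤ bound)
a_4 = 10: 341/32  (> 17, stop)

32/3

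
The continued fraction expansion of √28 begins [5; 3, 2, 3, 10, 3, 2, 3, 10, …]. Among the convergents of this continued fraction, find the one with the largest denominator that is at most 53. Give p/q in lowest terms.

List convergents until the denominator exceeds the bound:
a_0 = 5: 5/1  (≤ bound)
a_1 = 3: 16/3  (≤ bound)
a_2 = 2: 37/7  (≤ bound)
a_3 = 3: 127/24  (≤ bound)
a_4 = 10: 1307/247  (> 53, stop)

127/24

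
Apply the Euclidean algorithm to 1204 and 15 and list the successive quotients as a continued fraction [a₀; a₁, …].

Apply division with remainder until the remainder is 0:
1204 = 80·15 + 4, so a_0 = 80
15 = 3·4 + 3, so a_1 = 3
4 = 1·3 + 1, so a_2 = 1
3 = 3·1 + 0, so a_3 = 3

[80; 3, 1, 3]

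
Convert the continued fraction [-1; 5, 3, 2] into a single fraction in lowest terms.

a_0 = -1: -1/1
a_1 = 5: -4/5
a_2 = 3: -13/16
a_3 = 2: -30/37

-30/37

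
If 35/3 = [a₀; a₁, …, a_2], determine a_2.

Run the Euclidean algorithm, recording each quotient:
⌊35/3⌋ = 11, remainder 2
⌊3/2⌋ = 1, remainder 1
⌊2/1⌋ = 2, remainder 0

2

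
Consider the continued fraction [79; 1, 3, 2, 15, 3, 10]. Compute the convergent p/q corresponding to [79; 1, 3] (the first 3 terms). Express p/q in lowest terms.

a_0 = 79: 79/1
a_1 = 1: 80/1
a_2 = 3: 319/4

319/4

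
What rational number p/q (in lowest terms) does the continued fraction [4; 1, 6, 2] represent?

Build up convergents one term at a time:
a_0 = 4: 4/1
a_1 = 1: 5/1
a_2 = 6: 34/7
a_3 = 2: 73/15

73/15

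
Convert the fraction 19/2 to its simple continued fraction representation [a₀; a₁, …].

19 = 9·2 + 1, so a_0 = 9
2 = 2·1 + 0, so a_1 = 2

[9; 2]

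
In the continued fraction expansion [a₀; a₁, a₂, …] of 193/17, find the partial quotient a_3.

⌊193/17⌋ = 11, remainder 6
⌊17/6⌋ = 2, remainder 5
⌊6/5⌋ = 1, remainder 1
⌊5/1⌋ = 5, remainder 0

5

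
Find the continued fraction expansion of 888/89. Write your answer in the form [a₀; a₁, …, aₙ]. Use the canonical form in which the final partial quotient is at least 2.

[9; 1, 43, 2]

Apply division with remainder until the remainder is 0:
888 = 9·89 + 87, so a_0 = 9
89 = 1·87 + 2, so a_1 = 1
87 = 43·2 + 1, so a_2 = 43
2 = 2·1 + 0, so a_3 = 2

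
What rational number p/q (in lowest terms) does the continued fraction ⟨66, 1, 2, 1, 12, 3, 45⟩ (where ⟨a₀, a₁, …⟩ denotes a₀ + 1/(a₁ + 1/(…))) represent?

Start with 45.
3 + 1/(45/1) = 3 + 1/45 = 136/45
12 + 1/(136/45) = 12 + 45/136 = 1677/136
1 + 1/(1677/136) = 1 + 136/1677 = 1813/1677
2 + 1/(1813/1677) = 2 + 1677/1813 = 5303/1813
1 + 1/(5303/1813) = 1 + 1813/5303 = 7116/5303
66 + 1/(7116/5303) = 66 + 5303/7116 = 474959/7116

474959/7116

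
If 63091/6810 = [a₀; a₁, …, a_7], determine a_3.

Apply division with remainder until the remainder is 0:
63091 = 9·6810 + 1801, so a_0 = 9
6810 = 3·1801 + 1407, so a_1 = 3
1801 = 1·1407 + 394, so a_2 = 1
1407 = 3·394 + 225, so a_3 = 3

3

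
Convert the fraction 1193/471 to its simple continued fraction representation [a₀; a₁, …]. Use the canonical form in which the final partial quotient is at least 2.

[2; 1, 1, 7, 10, 3]

1193 ÷ 471 → quotient 2, remainder 251
471 ÷ 251 → quotient 1, remainder 220
251 ÷ 220 → quotient 1, remainder 31
220 ÷ 31 → quotient 7, remainder 3
31 ÷ 3 → quotient 10, remainder 1
3 ÷ 1 → quotient 3, remainder 0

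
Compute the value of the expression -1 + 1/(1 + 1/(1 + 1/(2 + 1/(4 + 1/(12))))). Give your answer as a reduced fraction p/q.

-110/269

Start with 12.
4 + 1/(12/1) = 4 + 1/12 = 49/12
2 + 1/(49/12) = 2 + 12/49 = 110/49
1 + 1/(110/49) = 1 + 49/110 = 159/110
1 + 1/(159/110) = 1 + 110/159 = 269/159
-1 + 1/(269/159) = -1 + 159/269 = -110/269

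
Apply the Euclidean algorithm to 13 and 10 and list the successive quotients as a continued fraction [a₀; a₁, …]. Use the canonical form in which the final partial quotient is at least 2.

13 ÷ 10 → quotient 1, remainder 3
10 ÷ 3 → quotient 3, remainder 1
3 ÷ 1 → quotient 3, remainder 0

[1; 3, 3]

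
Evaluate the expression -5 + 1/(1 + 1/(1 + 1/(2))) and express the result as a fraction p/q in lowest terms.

Start with 2.
1 + 1/(2/1) = 1 + 1/2 = 3/2
1 + 1/(3/2) = 1 + 2/3 = 5/3
-5 + 1/(5/3) = -5 + 3/5 = -22/5

-22/5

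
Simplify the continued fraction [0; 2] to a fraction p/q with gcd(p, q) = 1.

1/2

Start with 2.
0 + 1/(2/1) = 0 + 1/2 = 1/2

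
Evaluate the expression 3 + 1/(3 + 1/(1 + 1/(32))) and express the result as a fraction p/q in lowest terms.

Compute successive convergents:
a_0 = 3: 3/1
a_1 = 3: 10/3
a_2 = 1: 13/4
a_3 = 32: 426/131

426/131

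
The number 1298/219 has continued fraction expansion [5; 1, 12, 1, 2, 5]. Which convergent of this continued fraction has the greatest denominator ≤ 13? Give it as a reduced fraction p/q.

a_0 = 5: 5/1  (≤ bound)
a_1 = 1: 6/1  (≤ bound)
a_2 = 12: 77/13  (≤ bound)
a_3 = 1: 83/14  (> 13, stop)

77/13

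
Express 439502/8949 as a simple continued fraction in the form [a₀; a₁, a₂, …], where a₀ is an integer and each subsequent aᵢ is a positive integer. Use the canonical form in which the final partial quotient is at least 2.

[49; 8, 1, 15, 1, 2, 6, 3]

439502 ÷ 8949 → quotient 49, remainder 1001
8949 ÷ 1001 → quotient 8, remainder 941
1001 ÷ 941 → quotient 1, remainder 60
941 ÷ 60 → quotient 15, remainder 41
60 ÷ 41 → quotient 1, remainder 19
41 ÷ 19 → quotient 2, remainder 3
19 ÷ 3 → quotient 6, remainder 1
3 ÷ 1 → quotient 3, remainder 0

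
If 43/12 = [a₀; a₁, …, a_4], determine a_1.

1

43 ÷ 12 → quotient 3, remainder 7
12 ÷ 7 → quotient 1, remainder 5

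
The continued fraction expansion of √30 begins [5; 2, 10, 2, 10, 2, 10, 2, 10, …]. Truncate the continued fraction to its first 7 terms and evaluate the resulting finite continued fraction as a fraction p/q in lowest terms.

a_0 = 5: 5/1
a_1 = 2: 11/2
a_2 = 10: 115/21
a_3 = 2: 241/44
a_4 = 10: 2525/461
a_5 = 2: 5291/966
a_6 = 10: 55435/10121

55435/10121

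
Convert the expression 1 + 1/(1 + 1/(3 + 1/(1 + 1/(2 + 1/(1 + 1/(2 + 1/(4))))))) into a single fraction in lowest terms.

406/227

a_0 = 1: 1/1
a_1 = 1: 2/1
a_2 = 3: 7/4
a_3 = 1: 9/5
a_4 = 2: 25/14
a_5 = 1: 34/19
a_6 = 2: 93/52
a_7 = 4: 406/227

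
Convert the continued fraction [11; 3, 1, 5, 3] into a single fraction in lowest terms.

Collapse the nested fraction from the inside out:
Start with 3.
5 + 1/(3/1) = 5 + 1/3 = 16/3
1 + 1/(16/3) = 1 + 3/16 = 19/16
3 + 1/(19/16) = 3 + 16/19 = 73/19
11 + 1/(73/19) = 11 + 19/73 = 822/73

822/73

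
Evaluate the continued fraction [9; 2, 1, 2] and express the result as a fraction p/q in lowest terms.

a_0 = 9: 9/1
a_1 = 2: 19/2
a_2 = 1: 28/3
a_3 = 2: 75/8

75/8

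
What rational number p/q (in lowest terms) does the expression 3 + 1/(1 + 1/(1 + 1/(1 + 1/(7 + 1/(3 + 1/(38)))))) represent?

10078/2759

a_0 = 3: 3/1
a_1 = 1: 4/1
a_2 = 1: 7/2
a_3 = 1: 11/3
a_4 = 7: 84/23
a_5 = 3: 263/72
a_6 = 38: 10078/2759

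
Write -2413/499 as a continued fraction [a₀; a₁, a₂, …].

[-5; 6, 11, 1, 2, 2]

-2413 ÷ 499 → quotient -5, remainder 82
499 ÷ 82 → quotient 6, remainder 7
82 ÷ 7 → quotient 11, remainder 5
7 ÷ 5 → quotient 1, remainder 2
5 ÷ 2 → quotient 2, remainder 1
2 ÷ 1 → quotient 2, remainder 0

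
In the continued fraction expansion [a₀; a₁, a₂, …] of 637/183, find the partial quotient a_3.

Apply division with remainder until the remainder is 0:
637 ÷ 183 → quotient 3, remainder 88
183 ÷ 88 → quotient 2, remainder 7
88 ÷ 7 → quotient 12, remainder 4
7 ÷ 4 → quotient 1, remainder 3

1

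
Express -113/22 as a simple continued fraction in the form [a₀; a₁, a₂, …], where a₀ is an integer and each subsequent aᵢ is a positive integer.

⌊-113/22⌋ = -6, remainder 19
⌊22/19⌋ = 1, remainder 3
⌊19/3⌋ = 6, remainder 1
⌊3/1⌋ = 3, remainder 0

[-6; 1, 6, 3]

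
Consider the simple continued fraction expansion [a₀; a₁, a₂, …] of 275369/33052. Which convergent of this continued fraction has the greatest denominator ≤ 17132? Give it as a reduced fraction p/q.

a_0 = 8: 8/1  (≤ bound)
a_1 = 3: 25/3  (≤ bound)
a_2 = 56: 1408/169  (≤ bound)
a_3 = 1: 1433/172  (≤ bound)
a_4 = 3: 5707/685  (≤ bound)
a_5 = 48: 275369/33052  (> 17132, stop)

5707/685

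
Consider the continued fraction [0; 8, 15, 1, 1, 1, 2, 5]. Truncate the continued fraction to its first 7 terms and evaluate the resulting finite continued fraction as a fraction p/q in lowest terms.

a_0 = 0: 0/1
a_1 = 8: 1/8
a_2 = 15: 15/121
a_3 = 1: 16/129
a_4 = 1: 31/250
a_5 = 1: 47/379
a_6 = 2: 125/1008

125/1008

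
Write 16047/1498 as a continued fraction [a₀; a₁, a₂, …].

[10; 1, 2, 2, 9, 1, 3, 5]

16047 = 10·1498 + 1067, so a_0 = 10
1498 = 1·1067 + 431, so a_1 = 1
1067 = 2·431 + 205, so a_2 = 2
431 = 2·205 + 21, so a_3 = 2
205 = 9·21 + 16, so a_4 = 9
21 = 1·16 + 5, so a_5 = 1
16 = 3·5 + 1, so a_6 = 3
5 = 5·1 + 0, so a_7 = 5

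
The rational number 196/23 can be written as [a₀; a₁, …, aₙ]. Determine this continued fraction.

[8; 1, 1, 11]

196 ÷ 23 → quotient 8, remainder 12
23 ÷ 12 → quotient 1, remainder 11
12 ÷ 11 → quotient 1, remainder 1
11 ÷ 1 → quotient 11, remainder 0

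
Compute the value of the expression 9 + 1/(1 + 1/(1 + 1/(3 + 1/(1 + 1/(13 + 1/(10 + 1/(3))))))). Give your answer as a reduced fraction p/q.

Start with 3.
10 + 1/(3/1) = 10 + 1/3 = 31/3
13 + 1/(31/3) = 13 + 3/31 = 406/31
1 + 1/(406/31) = 1 + 31/406 = 437/406
3 + 1/(437/406) = 3 + 406/437 = 1717/437
1 + 1/(1717/437) = 1 + 437/1717 = 2154/1717
1 + 1/(2154/1717) = 1 + 1717/2154 = 3871/2154
9 + 1/(3871/2154) = 9 + 2154/3871 = 36993/3871

36993/3871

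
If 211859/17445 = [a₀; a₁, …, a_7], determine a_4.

2

Run the Euclidean algorithm, recording each quotient:
211859 = 12·17445 + 2519, so a_0 = 12
17445 = 6·2519 + 2331, so a_1 = 6
2519 = 1·2331 + 188, so a_2 = 1
2331 = 12·188 + 75, so a_3 = 12
188 = 2·75 + 38, so a_4 = 2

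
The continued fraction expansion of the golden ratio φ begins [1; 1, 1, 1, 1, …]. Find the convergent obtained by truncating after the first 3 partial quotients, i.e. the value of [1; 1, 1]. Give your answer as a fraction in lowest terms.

Compute successive convergents:
a_0 = 1: 1/1
a_1 = 1: 2/1
a_2 = 1: 3/2

3/2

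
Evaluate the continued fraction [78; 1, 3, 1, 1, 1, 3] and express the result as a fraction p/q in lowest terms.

Collapse the nested fraction from the inside out:
Start with 3.
1 + 1/(3/1) = 1 + 1/3 = 4/3
1 + 1/(4/3) = 1 + 3/4 = 7/4
1 + 1/(7/4) = 1 + 4/7 = 11/7
3 + 1/(11/7) = 3 + 7/11 = 40/11
1 + 1/(40/11) = 1 + 11/40 = 51/40
78 + 1/(51/40) = 78 + 40/51 = 4018/51

4018/51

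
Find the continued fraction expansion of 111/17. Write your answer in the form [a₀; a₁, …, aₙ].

111 ÷ 17 → quotient 6, remainder 9
17 ÷ 9 → quotient 1, remainder 8
9 ÷ 8 → quotient 1, remainder 1
8 ÷ 1 → quotient 8, remainder 0

[6; 1, 1, 8]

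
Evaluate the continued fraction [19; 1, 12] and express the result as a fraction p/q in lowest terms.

259/13

Collapse the nested fraction from the inside out:
Start with 12.
1 + 1/(12/1) = 1 + 1/12 = 13/12
19 + 1/(13/12) = 19 + 12/13 = 259/13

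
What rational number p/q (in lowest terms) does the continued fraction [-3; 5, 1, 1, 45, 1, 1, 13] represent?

-38558/13681

a_0 = -3: -3/1
a_1 = 5: -14/5
a_2 = 1: -17/6
a_3 = 1: -31/11
a_4 = 45: -1412/501
a_5 = 1: -1443/512
a_6 = 1: -2855/1013
a_7 = 13: -38558/13681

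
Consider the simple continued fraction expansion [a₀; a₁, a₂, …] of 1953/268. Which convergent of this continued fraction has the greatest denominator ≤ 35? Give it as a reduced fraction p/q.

51/7

a_0 = 7: 7/1  (≤ bound)
a_1 = 3: 22/3  (≤ bound)
a_2 = 2: 51/7  (≤ bound)
a_3 = 12: 634/87  (> 35, stop)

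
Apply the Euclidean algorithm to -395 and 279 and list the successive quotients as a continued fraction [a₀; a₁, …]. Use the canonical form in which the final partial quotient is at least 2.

[-2; 1, 1, 2, 2, 7, 3]

Run the Euclidean algorithm, recording each quotient:
-395 = -2·279 + 163, so a_0 = -2
279 = 1·163 + 116, so a_1 = 1
163 = 1·116 + 47, so a_2 = 1
116 = 2·47 + 22, so a_3 = 2
47 = 2·22 + 3, so a_4 = 2
22 = 7·3 + 1, so a_5 = 7
3 = 3·1 + 0, so a_6 = 3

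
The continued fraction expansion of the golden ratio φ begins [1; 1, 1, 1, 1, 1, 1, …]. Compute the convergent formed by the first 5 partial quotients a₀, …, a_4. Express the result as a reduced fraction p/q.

Start with 1.
1 + 1/(1/1) = 1 + 1/1 = 2/1
1 + 1/(2/1) = 1 + 1/2 = 3/2
1 + 1/(3/2) = 1 + 2/3 = 5/3
1 + 1/(5/3) = 1 + 3/5 = 8/5

8/5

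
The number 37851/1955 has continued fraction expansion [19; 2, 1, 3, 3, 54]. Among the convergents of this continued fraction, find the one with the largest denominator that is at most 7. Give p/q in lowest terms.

a_0 = 19: 19/1  (≤ bound)
a_1 = 2: 39/2  (≤ bound)
a_2 = 1: 58/3  (≤ bound)
a_3 = 3: 213/11  (> 7, stop)

58/3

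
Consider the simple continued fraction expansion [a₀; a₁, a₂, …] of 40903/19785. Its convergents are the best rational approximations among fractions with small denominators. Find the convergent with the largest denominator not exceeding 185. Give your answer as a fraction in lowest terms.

List convergents until the denominator exceeds the bound:
a_0 = 2: 2/1  (≤ bound)
a_1 = 14: 29/14  (≤ bound)
a_2 = 1: 31/15  (≤ bound)
a_3 = 5: 184/89  (≤ bound)
a_4 = 2: 399/193  (> 185, stop)

184/89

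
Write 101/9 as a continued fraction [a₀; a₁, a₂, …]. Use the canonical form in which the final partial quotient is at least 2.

[11; 4, 2]

101 ÷ 9 → quotient 11, remainder 2
9 ÷ 2 → quotient 4, remainder 1
2 ÷ 1 → quotient 2, remainder 0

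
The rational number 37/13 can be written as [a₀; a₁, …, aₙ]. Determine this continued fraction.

Apply division with remainder until the remainder is 0:
37 = 2·13 + 11, so a_0 = 2
13 = 1·11 + 2, so a_1 = 1
11 = 5·2 + 1, so a_2 = 5
2 = 2·1 + 0, so a_3 = 2

[2; 1, 5, 2]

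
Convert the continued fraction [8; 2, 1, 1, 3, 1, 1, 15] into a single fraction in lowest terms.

5353/638

Use the convergent recurrence hₖ = aₖ·hₖ₋₁ + hₖ₋₂ (and likewise for the denominators kₖ):
a_0 = 8: 8/1
a_1 = 2: 17/2
a_2 = 1: 25/3
a_3 = 1: 42/5
a_4 = 3: 151/18
a_5 = 1: 193/23
a_6 = 1: 344/41
a_7 = 15: 5353/638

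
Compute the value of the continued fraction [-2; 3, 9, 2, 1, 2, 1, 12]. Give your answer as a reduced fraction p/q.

a_0 = -2: -2/1
a_1 = 3: -5/3
a_2 = 9: -47/28
a_3 = 2: -99/59
a_4 = 1: -146/87
a_5 = 2: -391/233
a_6 = 1: -537/320
a_7 = 12: -6835/4073

-6835/4073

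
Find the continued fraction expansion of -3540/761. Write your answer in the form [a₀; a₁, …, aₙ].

⌊-3540/761⌋ = -5, remainder 265
⌊761/265⌋ = 2, remainder 231
⌊265/231⌋ = 1, remainder 34
⌊231/34⌋ = 6, remainder 27
⌊34/27⌋ = 1, remainder 7
⌊27/7⌋ = 3, remainder 6
⌊7/6⌋ = 1, remainder 1
⌊6/1⌋ = 6, remainder 0

[-5; 2, 1, 6, 1, 3, 1, 6]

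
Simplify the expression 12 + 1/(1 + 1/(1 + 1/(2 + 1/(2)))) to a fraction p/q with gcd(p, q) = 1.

Collapse the nested fraction from the inside out:
Start with 2.
2 + 1/(2/1) = 2 + 1/2 = 5/2
1 + 1/(5/2) = 1 + 2/5 = 7/5
1 + 1/(7/5) = 1 + 5/7 = 12/7
12 + 1/(12/7) = 12 + 7/12 = 151/12

151/12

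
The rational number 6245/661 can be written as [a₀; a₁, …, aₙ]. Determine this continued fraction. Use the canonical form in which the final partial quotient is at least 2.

Repeatedly divide and take the remainder:
⌊6245/661⌋ = 9, remainder 296
⌊661/296⌋ = 2, remainder 69
⌊296/69⌋ = 4, remainder 20
⌊69/20⌋ = 3, remainder 9
⌊20/9⌋ = 2, remainder 2
⌊9/2⌋ = 4, remainder 1
⌊2/1⌋ = 2, remainder 0

[9; 2, 4, 3, 2, 4, 2]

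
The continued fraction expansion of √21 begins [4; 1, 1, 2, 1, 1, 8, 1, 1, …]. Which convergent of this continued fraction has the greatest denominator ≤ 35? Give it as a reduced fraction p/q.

List convergents until the denominator exceeds the bound:
a_0 = 4: 4/1  (≤ bound)
a_1 = 1: 5/1  (≤ bound)
a_2 = 1: 9/2  (≤ bound)
a_3 = 2: 23/5  (≤ bound)
a_4 = 1: 32/7  (≤ bound)
a_5 = 1: 55/12  (≤ bound)
a_6 = 8: 472/103  (> 35, stop)

55/12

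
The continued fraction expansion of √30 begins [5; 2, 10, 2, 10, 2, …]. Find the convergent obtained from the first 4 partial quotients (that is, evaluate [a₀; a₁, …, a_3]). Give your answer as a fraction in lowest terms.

Start with 2.
10 + 1/(2/1) = 10 + 1/2 = 21/2
2 + 1/(21/2) = 2 + 2/21 = 44/21
5 + 1/(44/21) = 5 + 21/44 = 241/44

241/44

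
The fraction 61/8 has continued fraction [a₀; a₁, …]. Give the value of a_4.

2

61 = 7·8 + 5, so a_0 = 7
8 = 1·5 + 3, so a_1 = 1
5 = 1·3 + 2, so a_2 = 1
3 = 1·2 + 1, so a_3 = 1
2 = 2·1 + 0, so a_4 = 2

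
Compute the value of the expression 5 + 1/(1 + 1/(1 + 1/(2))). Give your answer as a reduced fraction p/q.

a_0 = 5: 5/1
a_1 = 1: 6/1
a_2 = 1: 11/2
a_3 = 2: 28/5

28/5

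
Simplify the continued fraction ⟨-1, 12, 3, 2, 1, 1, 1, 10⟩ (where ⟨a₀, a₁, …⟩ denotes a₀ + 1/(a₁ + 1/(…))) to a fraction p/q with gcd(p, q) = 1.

a_0 = -1: -1/1
a_1 = 12: -11/12
a_2 = 3: -34/37
a_3 = 2: -79/86
a_4 = 1: -113/123
a_5 = 1: -192/209
a_6 = 1: -305/332
a_7 = 10: -3242/3529

-3242/3529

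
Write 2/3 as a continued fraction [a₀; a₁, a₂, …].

[0; 1, 2]

2 ÷ 3 → quotient 0, remainder 2
3 ÷ 2 → quotient 1, remainder 1
2 ÷ 1 → quotient 2, remainder 0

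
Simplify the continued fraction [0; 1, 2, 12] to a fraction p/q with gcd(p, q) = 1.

25/37

Work from the innermost term outward:
Start with 12.
2 + 1/(12/1) = 2 + 1/12 = 25/12
1 + 1/(25/12) = 1 + 12/25 = 37/25
0 + 1/(37/25) = 0 + 25/37 = 25/37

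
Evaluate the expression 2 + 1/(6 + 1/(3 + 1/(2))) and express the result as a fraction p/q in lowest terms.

95/44

a_0 = 2: 2/1
a_1 = 6: 13/6
a_2 = 3: 41/19
a_3 = 2: 95/44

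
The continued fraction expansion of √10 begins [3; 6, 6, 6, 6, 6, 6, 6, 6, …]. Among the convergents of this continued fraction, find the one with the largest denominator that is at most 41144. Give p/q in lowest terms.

27379/8658

a_0 = 3: 3/1  (≤ bound)
a_1 = 6: 19/6  (≤ bound)
a_2 = 6: 117/37  (≤ bound)
a_3 = 6: 721/228  (≤ bound)
a_4 = 6: 4443/1405  (≤ bound)
a_5 = 6: 27379/8658  (≤ bound)
a_6 = 6: 168717/53353  (> 41144, stop)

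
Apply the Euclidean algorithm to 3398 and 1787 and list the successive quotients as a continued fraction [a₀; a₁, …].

[1; 1, 9, 6, 1, 1, 13]

3398 = 1·1787 + 1611, so a_0 = 1
1787 = 1·1611 + 176, so a_1 = 1
1611 = 9·176 + 27, so a_2 = 9
176 = 6·27 + 14, so a_3 = 6
27 = 1·14 + 13, so a_4 = 1
14 = 1·13 + 1, so a_5 = 1
13 = 13·1 + 0, so a_6 = 13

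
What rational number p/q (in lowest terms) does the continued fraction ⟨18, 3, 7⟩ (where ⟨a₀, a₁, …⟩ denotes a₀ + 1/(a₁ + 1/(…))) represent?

403/22

Use the convergent recurrence hₖ = aₖ·hₖ₋₁ + hₖ₋₂ (and likewise for the denominators kₖ):
a_0 = 18: 18/1
a_1 = 3: 55/3
a_2 = 7: 403/22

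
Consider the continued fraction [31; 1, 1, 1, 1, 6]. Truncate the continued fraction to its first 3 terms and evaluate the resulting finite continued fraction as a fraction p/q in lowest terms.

Starting at the tail and folding back:
Start with 1.
1 + 1/(1/1) = 1 + 1/1 = 2/1
31 + 1/(2/1) = 31 + 1/2 = 63/2

63/2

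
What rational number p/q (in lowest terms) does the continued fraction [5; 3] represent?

16/3

a_0 = 5: 5/1
a_1 = 3: 16/3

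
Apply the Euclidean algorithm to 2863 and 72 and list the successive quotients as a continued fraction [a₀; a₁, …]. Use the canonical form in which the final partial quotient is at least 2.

[39; 1, 3, 4, 4]

⌊2863/72⌋ = 39, remainder 55
⌊72/55⌋ = 1, remainder 17
⌊55/17⌋ = 3, remainder 4
⌊17/4⌋ = 4, remainder 1
⌊4/1⌋ = 4, remainder 0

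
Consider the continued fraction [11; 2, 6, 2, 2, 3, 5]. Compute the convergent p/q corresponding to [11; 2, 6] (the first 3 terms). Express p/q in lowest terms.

Compute successive convergents:
a_0 = 11: 11/1
a_1 = 2: 23/2
a_2 = 6: 149/13

149/13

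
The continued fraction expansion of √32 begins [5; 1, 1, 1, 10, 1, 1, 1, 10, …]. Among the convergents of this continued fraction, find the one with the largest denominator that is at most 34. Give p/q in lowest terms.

a_0 = 5: 5/1  (≤ bound)
a_1 = 1: 6/1  (≤ bound)
a_2 = 1: 11/2  (≤ bound)
a_3 = 1: 17/3  (≤ bound)
a_4 = 10: 181/32  (≤ bound)
a_5 = 1: 198/35  (> 34, stop)

181/32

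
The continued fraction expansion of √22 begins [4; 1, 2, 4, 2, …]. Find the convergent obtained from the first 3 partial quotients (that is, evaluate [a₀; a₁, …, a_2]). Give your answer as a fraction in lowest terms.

Use the convergent recurrence hₖ = aₖ·hₖ₋₁ + hₖ₋₂ (and likewise for the denominators kₖ):
a_0 = 4: 4/1
a_1 = 1: 5/1
a_2 = 2: 14/3

14/3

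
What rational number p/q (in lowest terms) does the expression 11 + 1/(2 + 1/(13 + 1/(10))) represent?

a_0 = 11: 11/1
a_1 = 2: 23/2
a_2 = 13: 310/27
a_3 = 10: 3123/272

3123/272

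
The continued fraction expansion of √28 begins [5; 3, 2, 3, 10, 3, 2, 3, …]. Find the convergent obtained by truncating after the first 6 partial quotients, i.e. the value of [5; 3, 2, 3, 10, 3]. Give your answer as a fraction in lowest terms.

Start with 3.
10 + 1/(3/1) = 10 + 1/3 = 31/3
3 + 1/(31/3) = 3 + 3/31 = 96/31
2 + 1/(96/31) = 2 + 31/96 = 223/96
3 + 1/(223/96) = 3 + 96/223 = 765/223
5 + 1/(765/223) = 5 + 223/765 = 4048/765

4048/765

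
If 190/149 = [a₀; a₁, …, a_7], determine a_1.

3

190 ÷ 149 → quotient 1, remainder 41
149 ÷ 41 → quotient 3, remainder 26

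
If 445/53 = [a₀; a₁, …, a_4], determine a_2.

Apply division with remainder until the remainder is 0:
⌊445/53⌋ = 8, remainder 21
⌊53/21⌋ = 2, remainder 11
⌊21/11⌋ = 1, remainder 10

1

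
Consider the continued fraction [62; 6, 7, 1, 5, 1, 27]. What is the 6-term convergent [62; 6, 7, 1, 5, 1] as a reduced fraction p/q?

a_0 = 62: 62/1
a_1 = 6: 373/6
a_2 = 7: 2673/43
a_3 = 1: 3046/49
a_4 = 5: 17903/288
a_5 = 1: 20949/337

20949/337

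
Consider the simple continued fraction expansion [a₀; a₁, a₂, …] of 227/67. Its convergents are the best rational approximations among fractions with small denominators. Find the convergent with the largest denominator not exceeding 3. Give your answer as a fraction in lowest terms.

10/3

a_0 = 3: 3/1  (≤ bound)
a_1 = 2: 7/2  (≤ bound)
a_2 = 1: 10/3  (≤ bound)
a_3 = 1: 17/5  (> 3, stop)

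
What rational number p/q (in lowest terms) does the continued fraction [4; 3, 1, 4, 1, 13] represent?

1355/318

a_0 = 4: 4/1
a_1 = 3: 13/3
a_2 = 1: 17/4
a_3 = 4: 81/19
a_4 = 1: 98/23
a_5 = 13: 1355/318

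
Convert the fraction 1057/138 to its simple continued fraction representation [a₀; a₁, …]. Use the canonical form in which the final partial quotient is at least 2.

1057 = 7·138 + 91, so a_0 = 7
138 = 1·91 + 47, so a_1 = 1
91 = 1·47 + 44, so a_2 = 1
47 = 1·44 + 3, so a_3 = 1
44 = 14·3 + 2, so a_4 = 14
3 = 1·2 + 1, so a_5 = 1
2 = 2·1 + 0, so a_6 = 2

[7; 1, 1, 1, 14, 1, 2]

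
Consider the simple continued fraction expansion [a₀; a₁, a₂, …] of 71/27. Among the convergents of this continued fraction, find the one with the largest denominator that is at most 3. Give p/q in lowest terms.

8/3

a_0 = 2: 2/1  (≤ bound)
a_1 = 1: 3/1  (≤ bound)
a_2 = 1: 5/2  (≤ bound)
a_3 = 1: 8/3  (≤ bound)
a_4 = 2: 21/8  (> 3, stop)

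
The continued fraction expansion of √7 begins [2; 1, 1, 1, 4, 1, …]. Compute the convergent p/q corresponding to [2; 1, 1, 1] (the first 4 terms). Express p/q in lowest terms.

a_0 = 2: 2/1
a_1 = 1: 3/1
a_2 = 1: 5/2
a_3 = 1: 8/3

8/3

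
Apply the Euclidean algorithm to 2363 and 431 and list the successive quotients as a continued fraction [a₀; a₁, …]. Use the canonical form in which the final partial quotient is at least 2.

[5; 2, 13, 1, 6, 2]

Repeatedly divide and take the remainder:
2363 = 5·431 + 208, so a_0 = 5
431 = 2·208 + 15, so a_1 = 2
208 = 13·15 + 13, so a_2 = 13
15 = 1·13 + 2, so a_3 = 1
13 = 6·2 + 1, so a_4 = 6
2 = 2·1 + 0, so a_5 = 2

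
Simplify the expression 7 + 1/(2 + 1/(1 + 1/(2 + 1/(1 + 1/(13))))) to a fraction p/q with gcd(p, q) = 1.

1112/151

Start with 13.
1 + 1/(13/1) = 1 + 1/13 = 14/13
2 + 1/(14/13) = 2 + 13/14 = 41/14
1 + 1/(41/14) = 1 + 14/41 = 55/41
2 + 1/(55/41) = 2 + 41/55 = 151/55
7 + 1/(151/55) = 7 + 55/151 = 1112/151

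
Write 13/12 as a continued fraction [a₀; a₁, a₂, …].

Apply division with remainder until the remainder is 0:
⌊13/12⌋ = 1, remainder 1
⌊12/1⌋ = 12, remainder 0

[1; 12]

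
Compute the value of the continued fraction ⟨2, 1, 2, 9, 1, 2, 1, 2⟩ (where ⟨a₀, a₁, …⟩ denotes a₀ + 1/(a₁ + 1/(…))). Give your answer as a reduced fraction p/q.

a_0 = 2: 2/1
a_1 = 1: 3/1
a_2 = 2: 8/3
a_3 = 9: 75/28
a_4 = 1: 83/31
a_5 = 2: 241/90
a_6 = 1: 324/121
a_7 = 2: 889/332

889/332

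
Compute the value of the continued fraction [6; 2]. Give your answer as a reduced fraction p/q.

a_0 = 6: 6/1
a_1 = 2: 13/2

13/2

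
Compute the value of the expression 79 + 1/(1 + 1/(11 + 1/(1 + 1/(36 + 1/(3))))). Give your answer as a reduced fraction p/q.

116128/1453

a_0 = 79: 79/1
a_1 = 1: 80/1
a_2 = 11: 959/12
a_3 = 1: 1039/13
a_4 = 36: 38363/480
a_5 = 3: 116128/1453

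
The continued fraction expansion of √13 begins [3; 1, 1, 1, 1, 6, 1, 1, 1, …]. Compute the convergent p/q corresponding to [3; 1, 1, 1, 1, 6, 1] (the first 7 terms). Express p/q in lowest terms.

137/38

Work from the innermost term outward:
Start with 1.
6 + 1/(1/1) = 6 + 1/1 = 7/1
1 + 1/(7/1) = 1 + 1/7 = 8/7
1 + 1/(8/7) = 1 + 7/8 = 15/8
1 + 1/(15/8) = 1 + 8/15 = 23/15
1 + 1/(23/15) = 1 + 15/23 = 38/23
3 + 1/(38/23) = 3 + 23/38 = 137/38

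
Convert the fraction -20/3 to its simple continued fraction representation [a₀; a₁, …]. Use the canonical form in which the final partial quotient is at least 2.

Repeatedly divide and take the remainder:
-20 = -7·3 + 1, so a_0 = -7
3 = 3·1 + 0, so a_1 = 3

[-7; 3]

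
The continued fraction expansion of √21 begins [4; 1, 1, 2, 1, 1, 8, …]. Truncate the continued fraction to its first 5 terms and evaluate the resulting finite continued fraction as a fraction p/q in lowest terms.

32/7

Use the convergent recurrence hₖ = aₖ·hₖ₋₁ + hₖ₋₂ (and likewise for the denominators kₖ):
a_0 = 4: 4/1
a_1 = 1: 5/1
a_2 = 1: 9/2
a_3 = 2: 23/5
a_4 = 1: 32/7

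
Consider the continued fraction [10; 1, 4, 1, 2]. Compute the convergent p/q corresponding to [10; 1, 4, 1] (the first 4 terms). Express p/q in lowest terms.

a_0 = 10: 10/1
a_1 = 1: 11/1
a_2 = 4: 54/5
a_3 = 1: 65/6

65/6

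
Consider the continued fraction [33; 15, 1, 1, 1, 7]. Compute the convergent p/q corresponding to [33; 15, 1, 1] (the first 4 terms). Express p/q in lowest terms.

Build up convergents one term at a time:
a_0 = 33: 33/1
a_1 = 15: 496/15
a_2 = 1: 529/16
a_3 = 1: 1025/31

1025/31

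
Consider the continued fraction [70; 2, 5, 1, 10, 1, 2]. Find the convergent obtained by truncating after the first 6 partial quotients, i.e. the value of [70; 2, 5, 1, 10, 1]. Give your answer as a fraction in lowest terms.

a_0 = 70: 70/1
a_1 = 2: 141/2
a_2 = 5: 775/11
a_3 = 1: 916/13
a_4 = 10: 9935/141
a_5 = 1: 10851/154

10851/154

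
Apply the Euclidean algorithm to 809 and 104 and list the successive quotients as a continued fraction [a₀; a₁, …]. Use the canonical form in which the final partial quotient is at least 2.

Run the Euclidean algorithm, recording each quotient:
809 ÷ 104 → quotient 7, remainder 81
104 ÷ 81 → quotient 1, remainder 23
81 ÷ 23 → quotient 3, remainder 12
23 ÷ 12 → quotient 1, remainder 11
12 ÷ 11 → quotient 1, remainder 1
11 ÷ 1 → quotient 11, remainder 0

[7; 1, 3, 1, 1, 11]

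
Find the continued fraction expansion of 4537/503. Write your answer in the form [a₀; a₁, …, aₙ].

4537 ÷ 503 → quotient 9, remainder 10
503 ÷ 10 → quotient 50, remainder 3
10 ÷ 3 → quotient 3, remainder 1
3 ÷ 1 → quotient 3, remainder 0

[9; 50, 3, 3]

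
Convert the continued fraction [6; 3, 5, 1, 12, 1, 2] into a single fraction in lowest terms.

4863/770

a_0 = 6: 6/1
a_1 = 3: 19/3
a_2 = 5: 101/16
a_3 = 1: 120/19
a_4 = 12: 1541/244
a_5 = 1: 1661/263
a_6 = 2: 4863/770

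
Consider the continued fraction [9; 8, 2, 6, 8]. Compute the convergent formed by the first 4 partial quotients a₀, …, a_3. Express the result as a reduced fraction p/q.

1003/110

a_0 = 9: 9/1
a_1 = 8: 73/8
a_2 = 2: 155/17
a_3 = 6: 1003/110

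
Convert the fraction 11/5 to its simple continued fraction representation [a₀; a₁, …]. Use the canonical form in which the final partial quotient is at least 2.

[2; 5]

⌊11/5⌋ = 2, remainder 1
⌊5/1⌋ = 5, remainder 0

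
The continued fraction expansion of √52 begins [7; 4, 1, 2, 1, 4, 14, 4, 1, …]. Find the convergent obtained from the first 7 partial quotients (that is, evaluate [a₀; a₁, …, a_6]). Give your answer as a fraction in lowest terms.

9223/1279

Use the convergent recurrence hₖ = aₖ·hₖ₋₁ + hₖ₋₂ (and likewise for the denominators kₖ):
a_0 = 7: 7/1
a_1 = 4: 29/4
a_2 = 1: 36/5
a_3 = 2: 101/14
a_4 = 1: 137/19
a_5 = 4: 649/90
a_6 = 14: 9223/1279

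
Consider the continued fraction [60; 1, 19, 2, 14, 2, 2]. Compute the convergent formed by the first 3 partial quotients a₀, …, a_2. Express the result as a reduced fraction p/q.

Starting at the tail and folding back:
Start with 19.
1 + 1/(19/1) = 1 + 1/19 = 20/19
60 + 1/(20/19) = 60 + 19/20 = 1219/20

1219/20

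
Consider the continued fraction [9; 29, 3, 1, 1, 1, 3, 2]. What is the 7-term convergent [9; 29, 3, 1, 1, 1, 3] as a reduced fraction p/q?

10579/1171

a_0 = 9: 9/1
a_1 = 29: 262/29
a_2 = 3: 795/88
a_3 = 1: 1057/117
a_4 = 1: 1852/205
a_5 = 1: 2909/322
a_6 = 3: 10579/1171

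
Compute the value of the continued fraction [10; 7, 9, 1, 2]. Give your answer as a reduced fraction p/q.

Work from the innermost term outward:
Start with 2.
1 + 1/(2/1) = 1 + 1/2 = 3/2
9 + 1/(3/2) = 9 + 2/3 = 29/3
7 + 1/(29/3) = 7 + 3/29 = 206/29
10 + 1/(206/29) = 10 + 29/206 = 2089/206

2089/206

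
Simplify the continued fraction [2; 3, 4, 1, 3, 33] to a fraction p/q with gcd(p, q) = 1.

a_0 = 2: 2/1
a_1 = 3: 7/3
a_2 = 4: 30/13
a_3 = 1: 37/16
a_4 = 3: 141/61
a_5 = 33: 4690/2029

4690/2029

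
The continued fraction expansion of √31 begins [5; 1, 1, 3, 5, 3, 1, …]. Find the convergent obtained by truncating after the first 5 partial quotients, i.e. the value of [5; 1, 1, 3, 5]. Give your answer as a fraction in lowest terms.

Work from the innermost term outward:
Start with 5.
3 + 1/(5/1) = 3 + 1/5 = 16/5
1 + 1/(16/5) = 1 + 5/16 = 21/16
1 + 1/(21/16) = 1 + 16/21 = 37/21
5 + 1/(37/21) = 5 + 21/37 = 206/37

206/37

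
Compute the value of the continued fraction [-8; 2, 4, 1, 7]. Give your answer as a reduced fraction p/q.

-649/86

a_0 = -8: -8/1
a_1 = 2: -15/2
a_2 = 4: -68/9
a_3 = 1: -83/11
a_4 = 7: -649/86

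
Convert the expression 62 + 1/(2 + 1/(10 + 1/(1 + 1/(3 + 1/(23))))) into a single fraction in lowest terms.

130766/2093

Start with 23.
3 + 1/(23/1) = 3 + 1/23 = 70/23
1 + 1/(70/23) = 1 + 23/70 = 93/70
10 + 1/(93/70) = 10 + 70/93 = 1000/93
2 + 1/(1000/93) = 2 + 93/1000 = 2093/1000
62 + 1/(2093/1000) = 62 + 1000/2093 = 130766/2093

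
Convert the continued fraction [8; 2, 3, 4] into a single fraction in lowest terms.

253/30

Start with 4.
3 + 1/(4/1) = 3 + 1/4 = 13/4
2 + 1/(13/4) = 2 + 4/13 = 30/13
8 + 1/(30/13) = 8 + 13/30 = 253/30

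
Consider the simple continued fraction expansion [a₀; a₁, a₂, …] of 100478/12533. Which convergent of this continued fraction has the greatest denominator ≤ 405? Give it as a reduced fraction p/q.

938/117

a_0 = 8: 8/1  (≤ bound)
a_1 = 58: 465/58  (≤ bound)
a_2 = 1: 473/59  (≤ bound)
a_3 = 1: 938/117  (≤ bound)
a_4 = 3: 3287/410  (> 405, stop)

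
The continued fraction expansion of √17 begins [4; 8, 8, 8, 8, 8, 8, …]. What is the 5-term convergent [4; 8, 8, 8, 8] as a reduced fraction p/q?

Starting at the tail and folding back:
Start with 8.
8 + 1/(8/1) = 8 + 1/8 = 65/8
8 + 1/(65/8) = 8 + 8/65 = 528/65
8 + 1/(528/65) = 8 + 65/528 = 4289/528
4 + 1/(4289/528) = 4 + 528/4289 = 17684/4289

17684/4289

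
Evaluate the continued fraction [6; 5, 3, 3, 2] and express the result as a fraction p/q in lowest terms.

755/122

Compute successive convergents:
a_0 = 6: 6/1
a_1 = 5: 31/5
a_2 = 3: 99/16
a_3 = 3: 328/53
a_4 = 2: 755/122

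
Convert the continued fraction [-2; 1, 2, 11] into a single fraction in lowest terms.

Use the convergent recurrence hₖ = aₖ·hₖ₋₁ + hₖ₋₂ (and likewise for the denominators kₖ):
a_0 = -2: -2/1
a_1 = 1: -1/1
a_2 = 2: -4/3
a_3 = 11: -45/34

-45/34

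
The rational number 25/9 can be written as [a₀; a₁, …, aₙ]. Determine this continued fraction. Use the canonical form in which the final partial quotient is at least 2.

[2; 1, 3, 2]

Apply division with remainder until the remainder is 0:
⌊25/9⌋ = 2, remainder 7
⌊9/7⌋ = 1, remainder 2
⌊7/2⌋ = 3, remainder 1
⌊2/1⌋ = 2, remainder 0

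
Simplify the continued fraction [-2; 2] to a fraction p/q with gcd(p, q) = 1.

a_0 = -2: -2/1
a_1 = 2: -3/2

-3/2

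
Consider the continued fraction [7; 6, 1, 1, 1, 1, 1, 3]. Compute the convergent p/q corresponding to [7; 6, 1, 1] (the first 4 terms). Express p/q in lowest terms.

Start with 1.
1 + 1/(1/1) = 1 + 1/1 = 2/1
6 + 1/(2/1) = 6 + 1/2 = 13/2
7 + 1/(13/2) = 7 + 2/13 = 93/13

93/13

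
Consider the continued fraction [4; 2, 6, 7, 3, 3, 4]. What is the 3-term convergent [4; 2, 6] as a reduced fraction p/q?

a_0 = 4: 4/1
a_1 = 2: 9/2
a_2 = 6: 58/13

58/13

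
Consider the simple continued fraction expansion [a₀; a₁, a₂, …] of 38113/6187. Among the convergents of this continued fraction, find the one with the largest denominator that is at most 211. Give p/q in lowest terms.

List convergents until the denominator exceeds the bound:
a_0 = 6: 6/1  (≤ bound)
a_1 = 6: 37/6  (≤ bound)
a_2 = 4: 154/25  (≤ bound)
a_3 = 8: 1269/206  (≤ bound)
a_4 = 1: 1423/231  (> 211, stop)

1269/206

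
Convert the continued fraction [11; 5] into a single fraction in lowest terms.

56/5

Collapse the nested fraction from the inside out:
Start with 5.
11 + 1/(5/1) = 11 + 1/5 = 56/5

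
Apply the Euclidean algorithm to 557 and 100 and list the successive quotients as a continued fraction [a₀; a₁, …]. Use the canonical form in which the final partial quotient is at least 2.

557 ÷ 100 → quotient 5, remainder 57
100 ÷ 57 → quotient 1, remainder 43
57 ÷ 43 → quotient 1, remainder 14
43 ÷ 14 → quotient 3, remainder 1
14 ÷ 1 → quotient 14, remainder 0

[5; 1, 1, 3, 14]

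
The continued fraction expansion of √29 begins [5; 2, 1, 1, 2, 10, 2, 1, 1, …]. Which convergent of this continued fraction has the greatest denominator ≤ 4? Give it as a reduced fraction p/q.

a_0 = 5: 5/1  (≤ bound)
a_1 = 2: 11/2  (≤ bound)
a_2 = 1: 16/3  (≤ bound)
a_3 = 1: 27/5  (> 4, stop)

16/3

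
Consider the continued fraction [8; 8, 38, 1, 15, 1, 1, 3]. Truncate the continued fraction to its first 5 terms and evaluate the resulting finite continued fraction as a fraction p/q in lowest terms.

40623/5000

Collapse the nested fraction from the inside out:
Start with 15.
1 + 1/(15/1) = 1 + 1/15 = 16/15
38 + 1/(16/15) = 38 + 15/16 = 623/16
8 + 1/(623/16) = 8 + 16/623 = 5000/623
8 + 1/(5000/623) = 8 + 623/5000 = 40623/5000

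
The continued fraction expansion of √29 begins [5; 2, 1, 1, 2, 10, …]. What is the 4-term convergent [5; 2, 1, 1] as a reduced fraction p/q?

Start with 1.
1 + 1/(1/1) = 1 + 1/1 = 2/1
2 + 1/(2/1) = 2 + 1/2 = 5/2
5 + 1/(5/2) = 5 + 2/5 = 27/5

27/5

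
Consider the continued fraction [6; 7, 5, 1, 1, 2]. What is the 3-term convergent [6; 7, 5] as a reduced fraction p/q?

221/36

a_0 = 6: 6/1
a_1 = 7: 43/7
a_2 = 5: 221/36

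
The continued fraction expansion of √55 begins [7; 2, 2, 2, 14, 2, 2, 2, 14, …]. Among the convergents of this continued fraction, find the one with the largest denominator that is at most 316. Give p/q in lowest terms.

1283/173

a_0 = 7: 7/1  (≤ bound)
a_1 = 2: 15/2  (≤ bound)
a_2 = 2: 37/5  (≤ bound)
a_3 = 2: 89/12  (≤ bound)
a_4 = 14: 1283/173  (≤ bound)
a_5 = 2: 2655/358  (> 316, stop)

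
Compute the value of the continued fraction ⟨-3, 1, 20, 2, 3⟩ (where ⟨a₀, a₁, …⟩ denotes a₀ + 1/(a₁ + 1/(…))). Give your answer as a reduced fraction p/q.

Start with 3.
2 + 1/(3/1) = 2 + 1/3 = 7/3
20 + 1/(7/3) = 20 + 3/7 = 143/7
1 + 1/(143/7) = 1 + 7/143 = 150/143
-3 + 1/(150/143) = -3 + 143/150 = -307/150

-307/150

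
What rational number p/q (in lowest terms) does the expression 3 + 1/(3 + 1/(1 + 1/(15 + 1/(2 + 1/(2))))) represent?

1051/323

Build up convergents one term at a time:
a_0 = 3: 3/1
a_1 = 3: 10/3
a_2 = 1: 13/4
a_3 = 15: 205/63
a_4 = 2: 423/130
a_5 = 2: 1051/323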